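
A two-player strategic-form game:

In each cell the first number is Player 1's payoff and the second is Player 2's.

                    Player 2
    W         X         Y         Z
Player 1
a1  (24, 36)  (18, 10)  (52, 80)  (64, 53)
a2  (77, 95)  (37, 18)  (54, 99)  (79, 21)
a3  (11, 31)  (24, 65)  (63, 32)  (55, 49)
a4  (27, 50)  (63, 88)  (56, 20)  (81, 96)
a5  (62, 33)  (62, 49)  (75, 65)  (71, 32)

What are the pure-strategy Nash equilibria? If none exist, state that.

(a1, W): Player 1 can switch to a2 (24 → 77). Not NE.
(a1, X): Player 1 can switch to a2 (18 → 37). Not NE.
(a1, Y): Player 1 can switch to a2 (52 → 54). Not NE.
(a1, Z): Player 1 can switch to a2 (64 → 79). Not NE.
(a2, W): Player 2 can switch to Y (95 → 99). Not NE.
(a2, X): Player 1 can switch to a4 (37 → 63). Not NE.
(a2, Y): Player 1 can switch to a3 (54 → 63). Not NE.
(a2, Z): Player 1 can switch to a4 (79 → 81). Not NE.
(a3, W): Player 1 can switch to a1 (11 → 24). Not NE.
(a3, X): Player 1 can switch to a2 (24 → 37). Not NE.
(a3, Y): Player 1 can switch to a5 (63 → 75). Not NE.
(a3, Z): Player 1 can switch to a1 (55 → 64). Not NE.
(a4, Z): Player 1 gets 81, best alternative 79; Player 2 gets 96, best alternative 88. No profitable deviation — NE.
(a5, Y): Player 1 gets 75, best alternative 63; Player 2 gets 65, best alternative 49. No profitable deviation — NE.
(The remaining 6 profiles each have a profitable deviation by the same check.)

Pure-strategy Nash equilibria: (a4, Z) and (a5, Y)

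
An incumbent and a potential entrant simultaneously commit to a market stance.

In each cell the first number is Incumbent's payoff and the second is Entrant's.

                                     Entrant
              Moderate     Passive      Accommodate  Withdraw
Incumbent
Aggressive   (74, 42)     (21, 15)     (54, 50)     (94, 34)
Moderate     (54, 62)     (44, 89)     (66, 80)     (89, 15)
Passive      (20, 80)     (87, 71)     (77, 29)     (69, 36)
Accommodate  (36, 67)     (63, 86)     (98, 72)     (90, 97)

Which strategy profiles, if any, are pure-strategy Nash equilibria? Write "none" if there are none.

none

Mark each player's best response to every combination of opponents' strategies; a profile where every player is best-responding is a pure Nash equilibrium.
Incumbent against Moderate: payoffs 74, 54, 20, 36 → best response Aggressive.
Incumbent against Passive: payoffs 21, 44, 87, 63 → best response Passive.
Incumbent against Accommodate: payoffs 54, 66, 77, 98 → best response Accommodate.
Incumbent against Withdraw: payoffs 94, 89, 69, 90 → best response Aggressive.
Entrant against Aggressive: payoffs 42, 15, 50, 34 → best response Accommodate.
Entrant against Moderate: payoffs 62, 89, 80, 15 → best response Passive.
Entrant against Passive: payoffs 80, 71, 29, 36 → best response Moderate.
Entrant against Accommodate: payoffs 67, 86, 72, 97 → best response Withdraw.
No profile is a mutual best response for all players.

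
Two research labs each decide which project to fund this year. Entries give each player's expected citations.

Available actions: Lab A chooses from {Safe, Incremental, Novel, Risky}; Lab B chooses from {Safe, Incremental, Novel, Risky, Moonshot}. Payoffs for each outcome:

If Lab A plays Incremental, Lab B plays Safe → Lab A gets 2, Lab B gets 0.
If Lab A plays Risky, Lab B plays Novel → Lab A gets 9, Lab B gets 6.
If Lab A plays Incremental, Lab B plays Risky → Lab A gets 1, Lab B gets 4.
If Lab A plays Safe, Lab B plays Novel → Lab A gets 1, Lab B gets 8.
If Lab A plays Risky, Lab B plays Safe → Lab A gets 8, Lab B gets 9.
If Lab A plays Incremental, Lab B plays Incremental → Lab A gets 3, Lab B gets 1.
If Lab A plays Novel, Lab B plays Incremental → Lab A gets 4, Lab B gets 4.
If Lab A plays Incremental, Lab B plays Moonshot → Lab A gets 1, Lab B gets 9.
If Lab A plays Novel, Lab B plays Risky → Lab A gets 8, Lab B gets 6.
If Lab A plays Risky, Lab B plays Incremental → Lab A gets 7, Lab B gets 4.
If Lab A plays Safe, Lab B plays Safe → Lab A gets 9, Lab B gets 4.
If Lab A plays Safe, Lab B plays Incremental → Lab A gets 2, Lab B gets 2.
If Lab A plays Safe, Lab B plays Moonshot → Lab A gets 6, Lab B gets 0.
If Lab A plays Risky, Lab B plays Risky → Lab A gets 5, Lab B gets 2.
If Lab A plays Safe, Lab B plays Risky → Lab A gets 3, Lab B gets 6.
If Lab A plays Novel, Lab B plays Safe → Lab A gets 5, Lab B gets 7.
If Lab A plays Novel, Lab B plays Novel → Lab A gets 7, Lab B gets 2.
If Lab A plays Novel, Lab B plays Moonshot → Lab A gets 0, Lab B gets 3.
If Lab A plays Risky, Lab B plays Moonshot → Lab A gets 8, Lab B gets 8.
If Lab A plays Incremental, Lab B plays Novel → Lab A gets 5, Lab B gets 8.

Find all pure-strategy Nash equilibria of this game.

This game has no pure Nash equilibrium.

Lab A against Safe: payoffs 9, 2, 5, 8 → best response Safe.
Lab A against Incremental: payoffs 2, 3, 4, 7 → best response Risky.
Lab A against Novel: payoffs 1, 5, 7, 9 → best response Risky.
Lab A against Risky: payoffs 3, 1, 8, 5 → best response Novel.
Lab A against Moonshot: payoffs 6, 1, 0, 8 → best response Risky.
Lab B against Safe: payoffs 4, 2, 8, 6, 0 → best response Novel.
Lab B against Incremental: payoffs 0, 1, 8, 4, 9 → best response Moonshot.
Lab B against Novel: payoffs 7, 4, 2, 6, 3 → best response Safe.
Lab B against Risky: payoffs 9, 4, 6, 2, 8 → best response Safe.
No profile is a mutual best response for all players.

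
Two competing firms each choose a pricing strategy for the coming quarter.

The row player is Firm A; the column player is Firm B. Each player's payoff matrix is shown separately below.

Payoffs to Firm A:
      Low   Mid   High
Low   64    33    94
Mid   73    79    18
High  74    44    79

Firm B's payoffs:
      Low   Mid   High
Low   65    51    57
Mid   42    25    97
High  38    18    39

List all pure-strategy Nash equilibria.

For each player, find the best response to each opponent profile; mutual best responses are the pure NE.
Firm A against Low: payoffs 64, 73, 74 → best response High.
Firm A against Mid: payoffs 33, 79, 44 → best response Mid.
Firm A against High: payoffs 94, 18, 79 → best response Low.
Firm B against Low: payoffs 65, 51, 57 → best response Low.
Firm B against Mid: payoffs 42, 25, 97 → best response High.
Firm B against High: payoffs 38, 18, 39 → best response High.
No profile is a mutual best response for all players.

This game has no pure Nash equilibrium.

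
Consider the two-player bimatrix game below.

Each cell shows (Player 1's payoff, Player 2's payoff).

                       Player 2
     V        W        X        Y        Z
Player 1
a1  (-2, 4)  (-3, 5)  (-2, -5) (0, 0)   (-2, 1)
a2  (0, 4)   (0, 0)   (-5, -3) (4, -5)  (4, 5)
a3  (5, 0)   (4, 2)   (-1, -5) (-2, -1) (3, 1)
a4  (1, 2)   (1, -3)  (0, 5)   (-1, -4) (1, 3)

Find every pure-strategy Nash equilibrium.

For each strategy profile, look for a profitable unilateral deviation.
(a1, V): Player 1 can switch to a2 (-2 → 0). Not NE.
(a1, W): Player 1 can switch to a2 (-3 → 0). Not NE.
(a1, X): Player 1 can switch to a3 (-2 → -1). Not NE.
(a1, Y): Player 1 can switch to a2 (0 → 4). Not NE.
(a1, Z): Player 1 can switch to a2 (-2 → 4). Not NE.
(a2, V): Player 1 can switch to a3 (0 → 5). Not NE.
(a2, W): Player 1 can switch to a3 (0 → 4). Not NE.
(a2, X): Player 1 can switch to a1 (-5 → -2). Not NE.
(a2, Y): Player 2 can switch to V (-5 → 4). Not NE.
(a2, Z): Player 1 gets 4, best alternative 3; Player 2 gets 5, best alternative 4. No profitable deviation — NE.
(a3, V): Player 2 can switch to W (0 → 2). Not NE.
(a3, W): Player 1 gets 4, best alternative 1; Player 2 gets 2, best alternative 1. No profitable deviation — NE.
(a3, X): Player 1 can switch to a4 (-1 → 0). Not NE.
(a3, Y): Player 1 can switch to a1 (-2 → 0). Not NE.
(a4, X): Player 1 gets 0, best alternative -1; Player 2 gets 5, best alternative 3. No profitable deviation — NE.
(The remaining 5 profiles each have a profitable deviation by the same check.)

Pure-strategy Nash equilibria: (a2, Z) and (a3, W) and (a4, X)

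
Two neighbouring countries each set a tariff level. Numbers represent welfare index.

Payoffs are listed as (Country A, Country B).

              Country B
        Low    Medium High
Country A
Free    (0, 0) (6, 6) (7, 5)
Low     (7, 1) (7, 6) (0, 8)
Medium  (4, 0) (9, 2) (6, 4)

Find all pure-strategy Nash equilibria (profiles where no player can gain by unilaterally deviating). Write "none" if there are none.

For each player, find the best response to each opponent profile; mutual best responses are the pure NE.
Country A against Low: payoffs 0, 7, 4 → best response Low.
Country A against Medium: payoffs 6, 7, 9 → best response Medium.
Country A against High: payoffs 7, 0, 6 → best response Free.
Country B against Free: payoffs 0, 6, 5 → best response Medium.
Country B against Low: payoffs 1, 6, 8 → best response High.
Country B against Medium: payoffs 0, 2, 4 → best response High.
No profile is a mutual best response for all players.

none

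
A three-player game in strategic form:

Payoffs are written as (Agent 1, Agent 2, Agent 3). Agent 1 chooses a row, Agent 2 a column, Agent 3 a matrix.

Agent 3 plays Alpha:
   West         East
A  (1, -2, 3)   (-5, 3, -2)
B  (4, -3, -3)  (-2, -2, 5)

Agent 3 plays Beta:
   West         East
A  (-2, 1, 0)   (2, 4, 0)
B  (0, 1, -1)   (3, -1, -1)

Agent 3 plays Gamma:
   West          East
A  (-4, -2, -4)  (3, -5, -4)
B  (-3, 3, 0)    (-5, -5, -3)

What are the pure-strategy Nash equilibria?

For each strategy profile, look for a profitable unilateral deviation.
(A, West, Alpha): Agent 1 can switch to B (1 → 4). Not NE.
(A, West, Beta): Agent 1 can switch to B (-2 → 0). Not NE.
(A, West, Gamma): Agent 1 can switch to B (-4 → -3). Not NE.
(A, East, Alpha): Agent 1 can switch to B (-5 → -2). Not NE.
(A, East, Beta): Agent 1 can switch to B (2 → 3). Not NE.
(A, East, Gamma): Agent 2 can switch to West (-5 → -2). Not NE.
(B, West, Alpha): Agent 2 can switch to East (-3 → -2). Not NE.
(B, West, Beta): Agent 3 can switch to Gamma (-1 → 0). Not NE.
(B, West, Gamma): Agent 1 gets -3, best alternative -4; Agent 2 gets 3, best alternative -5; Agent 3 gets 0, best alternative -1. No profitable deviation — NE.
(B, East, Alpha): Agent 1 gets -2, best alternative -5; Agent 2 gets -2, best alternative -3; Agent 3 gets 5, best alternative -1. No profitable deviation — NE.
(B, East, Beta): Agent 2 can switch to West (-1 → 1). Not NE.
(B, East, Gamma): Agent 1 can switch to A (-5 → 3). Not NE.

Pure-strategy Nash equilibria: (B, West, Gamma) and (B, East, Alpha)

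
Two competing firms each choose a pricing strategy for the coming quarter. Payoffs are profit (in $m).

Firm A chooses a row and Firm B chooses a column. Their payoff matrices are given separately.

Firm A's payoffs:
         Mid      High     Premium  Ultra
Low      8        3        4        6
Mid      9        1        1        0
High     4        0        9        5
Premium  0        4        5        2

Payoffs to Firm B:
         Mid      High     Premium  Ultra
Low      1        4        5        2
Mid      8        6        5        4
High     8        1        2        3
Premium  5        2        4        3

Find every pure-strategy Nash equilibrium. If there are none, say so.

Firm A against Mid: payoffs 8, 9, 4, 0 → best response Mid.
Firm A against High: payoffs 3, 1, 0, 4 → best response Premium.
Firm A against Premium: payoffs 4, 1, 9, 5 → best response High.
Firm A against Ultra: payoffs 6, 0, 5, 2 → best response Low.
Firm B against Low: payoffs 1, 4, 5, 2 → best response Premium.
Firm B against Mid: payoffs 8, 6, 5, 4 → best response Mid.
Firm B against High: payoffs 8, 1, 2, 3 → best response Mid.
Firm B against Premium: payoffs 5, 2, 4, 3 → best response Mid.
Mutual best responses: (Mid, Mid).

(Mid, Mid)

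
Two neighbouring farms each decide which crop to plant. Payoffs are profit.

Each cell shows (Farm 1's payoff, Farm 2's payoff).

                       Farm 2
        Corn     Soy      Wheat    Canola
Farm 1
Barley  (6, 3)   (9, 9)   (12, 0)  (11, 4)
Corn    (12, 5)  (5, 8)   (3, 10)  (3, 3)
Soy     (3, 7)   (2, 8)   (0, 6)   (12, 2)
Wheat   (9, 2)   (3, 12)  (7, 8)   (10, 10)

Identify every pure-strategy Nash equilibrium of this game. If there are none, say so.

The unique pure-strategy Nash equilibrium is (Barley, Soy).

Farm 1 against Corn: payoffs 6, 12, 3, 9 → best response Corn.
Farm 1 against Soy: payoffs 9, 5, 2, 3 → best response Barley.
Farm 1 against Wheat: payoffs 12, 3, 0, 7 → best response Barley.
Farm 1 against Canola: payoffs 11, 3, 12, 10 → best response Soy.
Farm 2 against Barley: payoffs 3, 9, 0, 4 → best response Soy.
Farm 2 against Corn: payoffs 5, 8, 10, 3 → best response Wheat.
Farm 2 against Soy: payoffs 7, 8, 6, 2 → best response Soy.
Farm 2 against Wheat: payoffs 2, 12, 8, 10 → best response Soy.
Mutual best responses: (Barley, Soy).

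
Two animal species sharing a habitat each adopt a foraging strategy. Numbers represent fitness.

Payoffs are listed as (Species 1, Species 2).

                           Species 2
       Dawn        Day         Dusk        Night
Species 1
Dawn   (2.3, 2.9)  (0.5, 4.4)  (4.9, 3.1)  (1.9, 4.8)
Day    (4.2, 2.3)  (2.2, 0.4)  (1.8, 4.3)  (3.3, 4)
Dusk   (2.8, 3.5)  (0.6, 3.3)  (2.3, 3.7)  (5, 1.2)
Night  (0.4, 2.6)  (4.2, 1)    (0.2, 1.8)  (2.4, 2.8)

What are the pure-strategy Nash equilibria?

This game has no pure Nash equilibrium.

Species 1 against Dawn: payoffs 2.3, 4.2, 2.8, 0.4 → best response Day.
Species 1 against Day: payoffs 0.5, 2.2, 0.6, 4.2 → best response Night.
Species 1 against Dusk: payoffs 4.9, 1.8, 2.3, 0.2 → best response Dawn.
Species 1 against Night: payoffs 1.9, 3.3, 5, 2.4 → best response Dusk.
Species 2 against Dawn: payoffs 2.9, 4.4, 3.1, 4.8 → best response Night.
Species 2 against Day: payoffs 2.3, 0.4, 4.3, 4 → best response Dusk.
Species 2 against Dusk: payoffs 3.5, 3.3, 3.7, 1.2 → best response Dusk.
Species 2 against Night: payoffs 2.6, 1, 1.8, 2.8 → best response Night.
No profile is a mutual best response for all players.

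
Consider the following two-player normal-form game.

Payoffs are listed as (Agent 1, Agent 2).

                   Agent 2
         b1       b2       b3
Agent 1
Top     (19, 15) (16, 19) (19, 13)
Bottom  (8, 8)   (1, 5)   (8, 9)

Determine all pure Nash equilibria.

Pure NE: (Top, b2)

Agent 1 against b1: payoffs 19, 8 → best response Top.
Agent 1 against b2: payoffs 16, 1 → best response Top.
Agent 1 against b3: payoffs 19, 8 → best response Top.
Agent 2 against Top: payoffs 15, 19, 13 → best response b2.
Agent 2 against Bottom: payoffs 8, 5, 9 → best response b3.
Mutual best responses: (Top, b2).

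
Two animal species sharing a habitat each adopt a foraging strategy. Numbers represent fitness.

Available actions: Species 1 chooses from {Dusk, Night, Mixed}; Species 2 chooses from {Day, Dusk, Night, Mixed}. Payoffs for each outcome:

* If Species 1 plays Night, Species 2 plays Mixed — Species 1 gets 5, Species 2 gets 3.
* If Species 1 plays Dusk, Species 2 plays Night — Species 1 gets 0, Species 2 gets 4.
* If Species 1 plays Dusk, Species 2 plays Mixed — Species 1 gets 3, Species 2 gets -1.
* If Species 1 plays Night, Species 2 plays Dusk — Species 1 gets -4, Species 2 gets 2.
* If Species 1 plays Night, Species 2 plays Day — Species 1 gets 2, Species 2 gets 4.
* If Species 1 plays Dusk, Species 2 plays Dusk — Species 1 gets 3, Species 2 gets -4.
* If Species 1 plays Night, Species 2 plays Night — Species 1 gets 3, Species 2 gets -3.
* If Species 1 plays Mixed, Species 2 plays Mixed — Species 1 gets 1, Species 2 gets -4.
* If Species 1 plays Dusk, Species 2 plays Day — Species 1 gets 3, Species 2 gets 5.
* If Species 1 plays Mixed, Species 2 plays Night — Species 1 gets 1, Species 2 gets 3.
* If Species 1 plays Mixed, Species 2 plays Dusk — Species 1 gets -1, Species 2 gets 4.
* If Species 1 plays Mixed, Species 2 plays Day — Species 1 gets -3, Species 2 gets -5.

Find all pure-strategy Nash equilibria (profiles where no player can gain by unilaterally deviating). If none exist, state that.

Species 1 against Day: payoffs 3, 2, -3 → best response Dusk.
Species 1 against Dusk: payoffs 3, -4, -1 → best response Dusk.
Species 1 against Night: payoffs 0, 3, 1 → best response Night.
Species 1 against Mixed: payoffs 3, 5, 1 → best response Night.
Species 2 against Dusk: payoffs 5, -4, 4, -1 → best response Day.
Species 2 against Night: payoffs 4, 2, -3, 3 → best response Day.
Species 2 against Mixed: payoffs -5, 4, 3, -4 → best response Dusk.
Mutual best responses: (Dusk, Day).

The unique pure-strategy Nash equilibrium is (Dusk, Day).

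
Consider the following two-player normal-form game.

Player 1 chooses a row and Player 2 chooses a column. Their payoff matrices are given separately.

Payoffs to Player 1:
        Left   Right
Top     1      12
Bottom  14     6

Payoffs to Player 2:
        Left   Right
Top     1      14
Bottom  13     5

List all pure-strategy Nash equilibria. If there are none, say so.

Player 1 against Left: payoffs 1, 14 → best response Bottom.
Player 1 against Right: payoffs 12, 6 → best response Top.
Player 2 against Top: payoffs 1, 14 → best response Right.
Player 2 against Bottom: payoffs 13, 5 → best response Left.
Mutual best responses: (Top, Right); (Bottom, Left).

Pure-strategy Nash equilibria: (Top, Right) and (Bottom, Left)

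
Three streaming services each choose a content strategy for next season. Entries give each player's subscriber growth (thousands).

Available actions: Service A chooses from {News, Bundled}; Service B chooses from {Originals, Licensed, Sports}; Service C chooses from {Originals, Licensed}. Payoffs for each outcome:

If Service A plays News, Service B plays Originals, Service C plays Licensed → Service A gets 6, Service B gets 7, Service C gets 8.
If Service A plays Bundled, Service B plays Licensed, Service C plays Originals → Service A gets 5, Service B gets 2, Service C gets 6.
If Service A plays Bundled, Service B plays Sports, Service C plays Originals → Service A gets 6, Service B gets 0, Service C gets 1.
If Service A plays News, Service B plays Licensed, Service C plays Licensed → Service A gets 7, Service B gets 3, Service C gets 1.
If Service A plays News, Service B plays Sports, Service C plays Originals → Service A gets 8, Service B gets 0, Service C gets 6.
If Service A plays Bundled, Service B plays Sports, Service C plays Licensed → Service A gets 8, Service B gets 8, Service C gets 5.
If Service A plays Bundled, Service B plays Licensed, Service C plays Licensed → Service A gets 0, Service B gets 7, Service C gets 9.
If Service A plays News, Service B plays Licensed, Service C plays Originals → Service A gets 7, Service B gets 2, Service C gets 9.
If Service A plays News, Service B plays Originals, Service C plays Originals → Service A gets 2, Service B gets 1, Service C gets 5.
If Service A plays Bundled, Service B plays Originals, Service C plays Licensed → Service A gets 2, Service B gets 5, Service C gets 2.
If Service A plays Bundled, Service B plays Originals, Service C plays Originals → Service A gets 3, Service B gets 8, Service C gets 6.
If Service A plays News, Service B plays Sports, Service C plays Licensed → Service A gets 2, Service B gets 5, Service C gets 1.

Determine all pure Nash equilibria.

Pure-strategy Nash equilibria: (News, Originals, Licensed), (News, Licensed, Originals), (Bundled, Originals, Originals), (Bundled, Sports, Licensed)

Mark each player's best response to every combination of opponents' strategies; a profile where every player is best-responding is a pure Nash equilibrium.
Service A against (Originals, Originals): payoffs 2, 3 → best response Bundled.
Service A against (Originals, Licensed): payoffs 6, 2 → best response News.
Service A against (Licensed, Originals): payoffs 7, 5 → best response News.
Service A against (Licensed, Licensed): payoffs 7, 0 → best response News.
Service A against (Sports, Originals): payoffs 8, 6 → best response News.
Service A against (Sports, Licensed): payoffs 2, 8 → best response Bundled.
Service B against (News, Originals): payoffs 1, 2, 0 → best response Licensed.
Service B against (News, Licensed): payoffs 7, 3, 5 → best response Originals.
Service B against (Bundled, Originals): payoffs 8, 2, 0 → best response Originals.
Service B against (Bundled, Licensed): payoffs 5, 7, 8 → best response Sports.
Service C against (News, Originals): payoffs 5, 8 → best response Licensed.
Service C against (News, Licensed): payoffs 9, 1 → best response Originals.
Service C against (News, Sports): payoffs 6, 1 → best response Originals.
Service C against (Bundled, Originals): payoffs 6, 2 → best response Originals.
Service C against (Bundled, Licensed): payoffs 6, 9 → best response Licensed.
Service C against (Bundled, Sports): payoffs 1, 5 → best response Licensed.
Mutual best responses: (News, Originals, Licensed); (News, Licensed, Originals); (Bundled, Originals, Originals); (Bundled, Sports, Licensed).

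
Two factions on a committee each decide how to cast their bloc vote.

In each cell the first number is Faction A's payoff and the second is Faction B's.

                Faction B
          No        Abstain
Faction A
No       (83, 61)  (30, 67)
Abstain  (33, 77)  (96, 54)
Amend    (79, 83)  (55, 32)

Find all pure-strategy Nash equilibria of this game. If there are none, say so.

none

Mark each player's best response to every combination of opponents' strategies; a profile where every player is best-responding is a pure Nash equilibrium.
Faction A against No: payoffs 83, 33, 79 → best response No.
Faction A against Abstain: payoffs 30, 96, 55 → best response Abstain.
Faction B against No: payoffs 61, 67 → best response Abstain.
Faction B against Abstain: payoffs 77, 54 → best response No.
Faction B against Amend: payoffs 83, 32 → best response No.
No profile is a mutual best response for all players.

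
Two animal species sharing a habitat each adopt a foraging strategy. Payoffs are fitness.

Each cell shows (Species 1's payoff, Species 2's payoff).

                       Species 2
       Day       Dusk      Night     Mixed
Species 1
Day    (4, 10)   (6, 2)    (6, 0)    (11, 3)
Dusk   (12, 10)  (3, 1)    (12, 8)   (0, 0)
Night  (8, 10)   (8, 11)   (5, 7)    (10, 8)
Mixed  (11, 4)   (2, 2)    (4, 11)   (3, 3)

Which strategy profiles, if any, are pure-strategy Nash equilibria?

Pure-strategy Nash equilibria: (Dusk, Day), (Night, Dusk)

For each player, find the best response to each opponent profile; mutual best responses are the pure NE.
Species 1 against Day: payoffs 4, 12, 8, 11 → best response Dusk.
Species 1 against Dusk: payoffs 6, 3, 8, 2 → best response Night.
Species 1 against Night: payoffs 6, 12, 5, 4 → best response Dusk.
Species 1 against Mixed: payoffs 11, 0, 10, 3 → best response Day.
Species 2 against Day: payoffs 10, 2, 0, 3 → best response Day.
Species 2 against Dusk: payoffs 10, 1, 8, 0 → best response Day.
Species 2 against Night: payoffs 10, 11, 7, 8 → best response Dusk.
Species 2 against Mixed: payoffs 4, 2, 11, 3 → best response Night.
Mutual best responses: (Dusk, Day); (Night, Dusk).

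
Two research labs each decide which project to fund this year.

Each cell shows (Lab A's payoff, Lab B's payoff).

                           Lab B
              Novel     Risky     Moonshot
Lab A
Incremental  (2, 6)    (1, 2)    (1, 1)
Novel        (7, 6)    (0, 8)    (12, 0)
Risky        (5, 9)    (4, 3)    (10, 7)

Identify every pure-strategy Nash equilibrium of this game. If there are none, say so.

(Incremental, Novel): Lab A can switch to Novel (2 → 7). Not NE.
(Incremental, Risky): Lab A can switch to Risky (1 → 4). Not NE.
(Incremental, Moonshot): Lab A can switch to Novel (1 → 12). Not NE.
(Novel, Novel): Lab B can switch to Risky (6 → 8). Not NE.
(Novel, Risky): Lab A can switch to Incremental (0 → 1). Not NE.
(Novel, Moonshot): Lab B can switch to Novel (0 → 6). Not NE.
(Risky, Novel): Lab A can switch to Novel (5 → 7). Not NE.
(Risky, Risky): Lab B can switch to Novel (3 → 9). Not NE.
(Risky, Moonshot): Lab A can switch to Novel (10 → 12). Not NE.

No pure-strategy Nash equilibrium.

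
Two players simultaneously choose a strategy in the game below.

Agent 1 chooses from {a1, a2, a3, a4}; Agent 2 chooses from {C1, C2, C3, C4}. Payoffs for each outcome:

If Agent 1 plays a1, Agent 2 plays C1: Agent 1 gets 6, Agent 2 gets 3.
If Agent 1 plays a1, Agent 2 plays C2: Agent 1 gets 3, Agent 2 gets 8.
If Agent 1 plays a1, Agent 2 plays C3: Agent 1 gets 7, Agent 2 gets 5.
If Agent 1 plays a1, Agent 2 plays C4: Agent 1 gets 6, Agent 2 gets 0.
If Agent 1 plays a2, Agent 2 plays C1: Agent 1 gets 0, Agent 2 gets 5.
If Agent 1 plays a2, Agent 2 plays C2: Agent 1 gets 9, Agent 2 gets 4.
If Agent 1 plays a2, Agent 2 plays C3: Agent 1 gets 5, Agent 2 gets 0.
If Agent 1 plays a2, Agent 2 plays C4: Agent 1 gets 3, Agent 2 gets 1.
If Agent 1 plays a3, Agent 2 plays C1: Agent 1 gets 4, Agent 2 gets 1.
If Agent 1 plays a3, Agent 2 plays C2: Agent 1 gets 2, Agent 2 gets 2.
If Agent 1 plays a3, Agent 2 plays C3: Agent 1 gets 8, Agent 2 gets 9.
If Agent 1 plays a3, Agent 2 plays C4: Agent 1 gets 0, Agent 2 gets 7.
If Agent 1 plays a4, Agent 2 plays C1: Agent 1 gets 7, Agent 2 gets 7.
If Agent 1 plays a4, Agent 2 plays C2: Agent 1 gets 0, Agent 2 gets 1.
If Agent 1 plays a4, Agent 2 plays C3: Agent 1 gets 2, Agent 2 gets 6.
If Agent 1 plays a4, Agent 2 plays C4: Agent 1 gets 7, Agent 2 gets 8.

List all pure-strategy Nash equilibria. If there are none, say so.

Check each profile: it is a Nash equilibrium iff no player can strictly gain by switching unilaterally.
(a1, C1): Agent 1 can switch to a4 (6 → 7). Not NE.
(a1, C2): Agent 1 can switch to a2 (3 → 9). Not NE.
(a1, C3): Agent 1 can switch to a3 (7 → 8). Not NE.
(a1, C4): Agent 1 can switch to a4 (6 → 7). Not NE.
(a2, C1): Agent 1 can switch to a1 (0 → 6). Not NE.
(a2, C2): Agent 2 can switch to C1 (4 → 5). Not NE.
(a2, C3): Agent 1 can switch to a1 (5 → 7). Not NE.
(a2, C4): Agent 1 can switch to a1 (3 → 6). Not NE.
(a3, C1): Agent 1 can switch to a1 (4 → 6). Not NE.
(a3, C2): Agent 1 can switch to a1 (2 → 3). Not NE.
(a3, C3): Agent 1 gets 8, best alternative 7; Agent 2 gets 9, best alternative 7. No profitable deviation — NE.
(a4, C4): Agent 1 gets 7, best alternative 6; Agent 2 gets 8, best alternative 7. No profitable deviation — NE.
(The remaining 4 profiles each have a profitable deviation by the same check.)

Pure-strategy Nash equilibria: (a3, C3) and (a4, C4)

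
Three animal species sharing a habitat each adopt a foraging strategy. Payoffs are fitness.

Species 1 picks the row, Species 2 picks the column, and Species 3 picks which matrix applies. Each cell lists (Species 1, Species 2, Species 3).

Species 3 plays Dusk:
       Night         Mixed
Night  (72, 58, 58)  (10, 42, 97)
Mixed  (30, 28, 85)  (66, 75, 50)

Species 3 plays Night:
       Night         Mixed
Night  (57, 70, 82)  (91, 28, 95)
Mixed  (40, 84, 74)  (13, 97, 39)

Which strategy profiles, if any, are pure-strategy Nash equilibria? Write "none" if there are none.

Pure-strategy Nash equilibria: (Night, Night, Night) and (Mixed, Mixed, Dusk)

(Night, Night, Dusk): Species 3 can switch to Night (58 → 82). Not NE.
(Night, Night, Night): Species 1 gets 57, best alternative 40; Species 2 gets 70, best alternative 28; Species 3 gets 82, best alternative 58. No profitable deviation — NE.
(Night, Mixed, Dusk): Species 1 can switch to Mixed (10 → 66). Not NE.
(Night, Mixed, Night): Species 2 can switch to Night (28 → 70). Not NE.
(Mixed, Night, Dusk): Species 1 can switch to Night (30 → 72). Not NE.
(Mixed, Night, Night): Species 1 can switch to Night (40 → 57). Not NE.
(Mixed, Mixed, Dusk): Species 1 gets 66, best alternative 10; Species 2 gets 75, best alternative 28; Species 3 gets 50, best alternative 39. No profitable deviation — NE.
(Mixed, Mixed, Night): Species 1 can switch to Night (13 → 91). Not NE.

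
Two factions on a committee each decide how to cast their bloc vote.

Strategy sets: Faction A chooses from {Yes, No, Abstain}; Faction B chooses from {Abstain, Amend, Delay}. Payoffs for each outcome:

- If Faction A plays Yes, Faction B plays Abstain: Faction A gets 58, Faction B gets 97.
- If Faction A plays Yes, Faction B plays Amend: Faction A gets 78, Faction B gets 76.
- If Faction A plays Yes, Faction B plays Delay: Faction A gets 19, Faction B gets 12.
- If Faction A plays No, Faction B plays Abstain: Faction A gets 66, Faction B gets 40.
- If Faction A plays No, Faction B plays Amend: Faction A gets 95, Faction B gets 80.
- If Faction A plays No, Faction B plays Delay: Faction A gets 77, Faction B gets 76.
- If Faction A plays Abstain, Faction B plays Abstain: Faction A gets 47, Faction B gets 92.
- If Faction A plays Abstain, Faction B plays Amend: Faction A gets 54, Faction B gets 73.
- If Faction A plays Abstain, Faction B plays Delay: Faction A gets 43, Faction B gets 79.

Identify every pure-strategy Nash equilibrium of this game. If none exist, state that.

Pure NE: (No, Amend)

Faction A against Abstain: payoffs 58, 66, 47 → best response No.
Faction A against Amend: payoffs 78, 95, 54 → best response No.
Faction A against Delay: payoffs 19, 77, 43 → best response No.
Faction B against Yes: payoffs 97, 76, 12 → best response Abstain.
Faction B against No: payoffs 40, 80, 76 → best response Amend.
Faction B against Abstain: payoffs 92, 73, 79 → best response Abstain.
Mutual best responses: (No, Amend).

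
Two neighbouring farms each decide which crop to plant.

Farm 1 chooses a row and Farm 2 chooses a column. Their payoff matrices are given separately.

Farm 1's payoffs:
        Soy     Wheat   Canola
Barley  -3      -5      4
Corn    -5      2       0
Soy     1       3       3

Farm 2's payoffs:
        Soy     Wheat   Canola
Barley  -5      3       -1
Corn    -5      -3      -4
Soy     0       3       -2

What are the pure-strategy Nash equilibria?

The unique pure-strategy Nash equilibrium is (Soy, Wheat).

Mark each player's best response to every combination of opponents' strategies; a profile where every player is best-responding is a pure Nash equilibrium.
Farm 1 against Soy: payoffs -3, -5, 1 → best response Soy.
Farm 1 against Wheat: payoffs -5, 2, 3 → best response Soy.
Farm 1 against Canola: payoffs 4, 0, 3 → best response Barley.
Farm 2 against Barley: payoffs -5, 3, -1 → best response Wheat.
Farm 2 against Corn: payoffs -5, -3, -4 → best response Wheat.
Farm 2 against Soy: payoffs 0, 3, -2 → best response Wheat.
Mutual best responses: (Soy, Wheat).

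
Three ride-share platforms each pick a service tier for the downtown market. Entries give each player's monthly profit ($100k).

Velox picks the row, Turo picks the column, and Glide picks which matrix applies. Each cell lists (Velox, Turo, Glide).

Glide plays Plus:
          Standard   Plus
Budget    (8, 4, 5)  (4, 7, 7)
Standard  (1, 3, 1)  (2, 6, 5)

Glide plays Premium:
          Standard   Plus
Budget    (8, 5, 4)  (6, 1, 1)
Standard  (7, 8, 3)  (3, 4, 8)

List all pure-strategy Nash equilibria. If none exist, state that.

Pure NE: (Budget, Plus, Plus)

Velox against (Standard, Plus): payoffs 8, 1 → best response Budget.
Velox against (Standard, Premium): payoffs 8, 7 → best response Budget.
Velox against (Plus, Plus): payoffs 4, 2 → best response Budget.
Velox against (Plus, Premium): payoffs 6, 3 → best response Budget.
Turo against (Budget, Plus): payoffs 4, 7 → best response Plus.
Turo against (Budget, Premium): payoffs 5, 1 → best response Standard.
Turo against (Standard, Plus): payoffs 3, 6 → best response Plus.
Turo against (Standard, Premium): payoffs 8, 4 → best response Standard.
Glide against (Budget, Standard): payoffs 5, 4 → best response Plus.
Glide against (Budget, Plus): payoffs 7, 1 → best response Plus.
Glide against (Standard, Standard): payoffs 1, 3 → best response Premium.
Glide against (Standard, Plus): payoffs 5, 8 → best response Premium.
Mutual best responses: (Budget, Plus, Plus).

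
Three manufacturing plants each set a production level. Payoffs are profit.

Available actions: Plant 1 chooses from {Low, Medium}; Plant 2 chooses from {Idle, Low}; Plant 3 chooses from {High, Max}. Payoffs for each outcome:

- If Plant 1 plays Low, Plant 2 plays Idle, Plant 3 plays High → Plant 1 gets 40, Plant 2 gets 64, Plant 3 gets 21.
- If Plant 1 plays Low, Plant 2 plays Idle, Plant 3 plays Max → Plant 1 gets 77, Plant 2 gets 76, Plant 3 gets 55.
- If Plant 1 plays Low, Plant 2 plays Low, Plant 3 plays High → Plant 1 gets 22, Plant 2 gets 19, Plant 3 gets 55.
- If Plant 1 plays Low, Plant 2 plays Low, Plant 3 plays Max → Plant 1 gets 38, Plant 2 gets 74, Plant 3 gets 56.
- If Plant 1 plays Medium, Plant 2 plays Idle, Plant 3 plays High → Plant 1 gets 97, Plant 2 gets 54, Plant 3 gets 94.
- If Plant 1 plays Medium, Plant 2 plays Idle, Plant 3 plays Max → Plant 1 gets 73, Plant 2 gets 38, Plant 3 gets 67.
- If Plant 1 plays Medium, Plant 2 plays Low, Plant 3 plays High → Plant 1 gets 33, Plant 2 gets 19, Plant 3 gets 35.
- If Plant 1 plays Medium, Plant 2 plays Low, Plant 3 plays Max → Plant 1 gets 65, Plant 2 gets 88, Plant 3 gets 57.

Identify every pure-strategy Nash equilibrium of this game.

(Low, Idle, High): Plant 1 can switch to Medium (40 → 97). Not NE.
(Low, Idle, Max): Plant 1 gets 77, best alternative 73; Plant 2 gets 76, best alternative 74; Plant 3 gets 55, best alternative 21. No profitable deviation — NE.
(Low, Low, High): Plant 1 can switch to Medium (22 → 33). Not NE.
(Low, Low, Max): Plant 1 can switch to Medium (38 → 65). Not NE.
(Medium, Idle, High): Plant 1 gets 97, best alternative 40; Plant 2 gets 54, best alternative 19; Plant 3 gets 94, best alternative 67. No profitable deviation — NE.
(Medium, Idle, Max): Plant 1 can switch to Low (73 → 77). Not NE.
(Medium, Low, High): Plant 2 can switch to Idle (19 → 54). Not NE.
(Medium, Low, Max): Plant 1 gets 65, best alternative 38; Plant 2 gets 88, best alternative 38; Plant 3 gets 57, best alternative 35. No profitable deviation — NE.

Pure-strategy Nash equilibria: (Low, Idle, Max), (Medium, Idle, High), (Medium, Low, Max)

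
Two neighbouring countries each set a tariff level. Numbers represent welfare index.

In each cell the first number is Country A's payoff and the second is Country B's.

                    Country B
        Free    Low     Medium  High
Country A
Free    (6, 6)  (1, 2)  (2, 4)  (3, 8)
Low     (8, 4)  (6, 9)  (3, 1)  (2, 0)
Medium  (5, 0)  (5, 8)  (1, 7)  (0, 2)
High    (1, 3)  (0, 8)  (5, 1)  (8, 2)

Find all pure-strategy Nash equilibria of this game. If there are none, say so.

(Low, Low)

Country A against Free: payoffs 6, 8, 5, 1 → best response Low.
Country A against Low: payoffs 1, 6, 5, 0 → best response Low.
Country A against Medium: payoffs 2, 3, 1, 5 → best response High.
Country A against High: payoffs 3, 2, 0, 8 → best response High.
Country B against Free: payoffs 6, 2, 4, 8 → best response High.
Country B against Low: payoffs 4, 9, 1, 0 → best response Low.
Country B against Medium: payoffs 0, 8, 7, 2 → best response Low.
Country B against High: payoffs 3, 8, 1, 2 → best response Low.
Mutual best responses: (Low, Low).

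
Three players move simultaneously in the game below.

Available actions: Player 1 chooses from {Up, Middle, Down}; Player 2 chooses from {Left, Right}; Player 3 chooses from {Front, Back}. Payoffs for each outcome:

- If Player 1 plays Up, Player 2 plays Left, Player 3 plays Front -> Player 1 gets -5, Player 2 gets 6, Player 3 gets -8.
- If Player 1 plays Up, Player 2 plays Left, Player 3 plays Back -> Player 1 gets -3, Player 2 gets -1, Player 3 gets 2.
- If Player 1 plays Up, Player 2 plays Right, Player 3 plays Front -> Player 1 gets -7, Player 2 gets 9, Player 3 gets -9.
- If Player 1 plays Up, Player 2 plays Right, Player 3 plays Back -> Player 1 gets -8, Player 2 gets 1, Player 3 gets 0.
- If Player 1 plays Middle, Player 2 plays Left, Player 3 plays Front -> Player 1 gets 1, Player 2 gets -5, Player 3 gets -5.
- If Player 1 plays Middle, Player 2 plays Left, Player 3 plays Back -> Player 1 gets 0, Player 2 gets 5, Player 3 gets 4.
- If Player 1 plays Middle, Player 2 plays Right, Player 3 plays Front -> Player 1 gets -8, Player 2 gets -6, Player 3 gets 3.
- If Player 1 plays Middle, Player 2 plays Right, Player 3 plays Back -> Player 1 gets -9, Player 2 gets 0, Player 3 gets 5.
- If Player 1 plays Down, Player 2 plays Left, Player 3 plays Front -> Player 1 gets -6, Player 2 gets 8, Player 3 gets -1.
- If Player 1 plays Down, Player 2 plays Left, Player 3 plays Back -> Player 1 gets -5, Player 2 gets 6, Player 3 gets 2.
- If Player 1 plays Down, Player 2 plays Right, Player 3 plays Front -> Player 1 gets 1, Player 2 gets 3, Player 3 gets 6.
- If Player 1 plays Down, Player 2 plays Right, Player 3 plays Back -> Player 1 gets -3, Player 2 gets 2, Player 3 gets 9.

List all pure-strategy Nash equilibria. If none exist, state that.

The unique pure-strategy Nash equilibrium is (Middle, Left, Back).

(Up, Left, Front): Player 1 can switch to Middle (-5 → 1). Not NE.
(Up, Left, Back): Player 1 can switch to Middle (-3 → 0). Not NE.
(Up, Right, Front): Player 1 can switch to Down (-7 → 1). Not NE.
(Up, Right, Back): Player 1 can switch to Down (-8 → -3). Not NE.
(Middle, Left, Front): Player 3 can switch to Back (-5 → 4). Not NE.
(Middle, Left, Back): Player 1 gets 0, best alternative -3; Player 2 gets 5, best alternative 0; Player 3 gets 4, best alternative -5. No profitable deviation — NE.
(Middle, Right, Front): Player 1 can switch to Up (-8 → -7). Not NE.
(The remaining 5 profiles each have a profitable deviation by the same check.)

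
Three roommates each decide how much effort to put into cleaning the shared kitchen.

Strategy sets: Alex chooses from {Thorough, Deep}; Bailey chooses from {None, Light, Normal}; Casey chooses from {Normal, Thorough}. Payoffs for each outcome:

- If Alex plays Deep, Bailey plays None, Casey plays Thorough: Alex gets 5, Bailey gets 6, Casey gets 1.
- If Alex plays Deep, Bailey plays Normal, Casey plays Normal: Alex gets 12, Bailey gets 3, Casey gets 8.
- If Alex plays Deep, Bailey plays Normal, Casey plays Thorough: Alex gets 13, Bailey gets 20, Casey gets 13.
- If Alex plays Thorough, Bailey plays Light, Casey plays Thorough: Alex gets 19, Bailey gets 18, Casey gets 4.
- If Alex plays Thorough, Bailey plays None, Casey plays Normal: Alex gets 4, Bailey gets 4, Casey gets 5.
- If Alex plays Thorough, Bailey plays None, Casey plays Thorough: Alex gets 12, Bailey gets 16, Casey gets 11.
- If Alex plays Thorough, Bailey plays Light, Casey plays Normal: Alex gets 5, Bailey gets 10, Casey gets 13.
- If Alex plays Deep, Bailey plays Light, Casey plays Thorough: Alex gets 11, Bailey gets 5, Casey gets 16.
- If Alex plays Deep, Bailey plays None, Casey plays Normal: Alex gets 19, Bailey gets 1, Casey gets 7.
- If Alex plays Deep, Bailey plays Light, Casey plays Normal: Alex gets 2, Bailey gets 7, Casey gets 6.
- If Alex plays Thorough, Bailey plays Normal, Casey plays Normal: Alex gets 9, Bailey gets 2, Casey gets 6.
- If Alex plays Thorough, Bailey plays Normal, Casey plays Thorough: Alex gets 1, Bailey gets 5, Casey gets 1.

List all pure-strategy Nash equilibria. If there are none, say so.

Alex against (None, Normal): payoffs 4, 19 → best response Deep.
Alex against (None, Thorough): payoffs 12, 5 → best response Thorough.
Alex against (Light, Normal): payoffs 5, 2 → best response Thorough.
Alex against (Light, Thorough): payoffs 19, 11 → best response Thorough.
Alex against (Normal, Normal): payoffs 9, 12 → best response Deep.
Alex against (Normal, Thorough): payoffs 1, 13 → best response Deep.
Bailey against (Thorough, Normal): payoffs 4, 10, 2 → best response Light.
Bailey against (Thorough, Thorough): payoffs 16, 18, 5 → best response Light.
Bailey against (Deep, Normal): payoffs 1, 7, 3 → best response Light.
Bailey against (Deep, Thorough): payoffs 6, 5, 20 → best response Normal.
Casey against (Thorough, None): payoffs 5, 11 → best response Thorough.
Casey against (Thorough, Light): payoffs 13, 4 → best response Normal.
Casey against (Thorough, Normal): payoffs 6, 1 → best response Normal.
Casey against (Deep, None): payoffs 7, 1 → best response Normal.
Casey against (Deep, Light): payoffs 6, 16 → best response Thorough.
Casey against (Deep, Normal): payoffs 8, 13 → best response Thorough.
Mutual best responses: (Thorough, Light, Normal); (Deep, Normal, Thorough).

The pure Nash equilibria are (Thorough, Light, Normal) and (Deep, Normal, Thorough).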